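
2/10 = 1/5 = 0.20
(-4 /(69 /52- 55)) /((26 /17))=136 /2791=0.05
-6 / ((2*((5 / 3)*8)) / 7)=-63 / 40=-1.58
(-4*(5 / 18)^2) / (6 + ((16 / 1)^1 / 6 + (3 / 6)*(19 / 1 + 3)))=-25 / 1593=-0.02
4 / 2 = 2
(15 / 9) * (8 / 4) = 3.33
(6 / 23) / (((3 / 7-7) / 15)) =-315 / 529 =-0.60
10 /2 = 5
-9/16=-0.56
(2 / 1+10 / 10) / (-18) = -1 / 6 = -0.17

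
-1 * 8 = -8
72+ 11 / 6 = 443 / 6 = 73.83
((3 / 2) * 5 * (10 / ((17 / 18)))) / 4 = 675 / 34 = 19.85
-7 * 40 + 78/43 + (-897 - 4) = -50705/43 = -1179.19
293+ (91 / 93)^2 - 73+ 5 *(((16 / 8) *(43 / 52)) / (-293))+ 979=79061035441 / 65888082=1199.93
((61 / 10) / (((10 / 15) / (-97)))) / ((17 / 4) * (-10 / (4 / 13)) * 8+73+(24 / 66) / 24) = 585783 / 681110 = 0.86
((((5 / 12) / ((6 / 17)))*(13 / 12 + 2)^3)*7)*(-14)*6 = -210969745 / 10368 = -20348.16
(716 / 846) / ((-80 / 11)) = -1969 / 16920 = -0.12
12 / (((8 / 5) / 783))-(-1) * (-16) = 11713 / 2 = 5856.50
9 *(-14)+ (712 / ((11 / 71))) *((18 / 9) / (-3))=-105262 / 33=-3189.76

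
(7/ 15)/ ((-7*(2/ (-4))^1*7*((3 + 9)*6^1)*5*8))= 1/ 151200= 0.00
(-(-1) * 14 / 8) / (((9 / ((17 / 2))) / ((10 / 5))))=119 / 36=3.31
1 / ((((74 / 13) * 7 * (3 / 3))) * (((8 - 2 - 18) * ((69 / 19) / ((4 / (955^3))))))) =-247 / 93392116980750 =-0.00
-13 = -13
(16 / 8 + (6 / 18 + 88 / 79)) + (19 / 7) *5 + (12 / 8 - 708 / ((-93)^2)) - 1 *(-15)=33.44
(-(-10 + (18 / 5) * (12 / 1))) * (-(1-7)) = -996 / 5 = -199.20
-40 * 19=-760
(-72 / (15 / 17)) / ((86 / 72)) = -68.32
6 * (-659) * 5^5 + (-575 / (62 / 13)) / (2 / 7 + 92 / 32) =-67798953050 / 5487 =-12356288.14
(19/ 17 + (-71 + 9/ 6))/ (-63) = 775/ 714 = 1.09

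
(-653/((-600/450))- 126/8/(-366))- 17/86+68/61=490.71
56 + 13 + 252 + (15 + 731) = 1067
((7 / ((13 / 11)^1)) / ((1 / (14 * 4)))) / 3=4312 / 39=110.56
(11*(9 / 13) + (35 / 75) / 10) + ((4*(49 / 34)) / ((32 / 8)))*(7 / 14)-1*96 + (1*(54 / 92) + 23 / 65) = -132173083 / 1524900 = -86.68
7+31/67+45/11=8515/737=11.55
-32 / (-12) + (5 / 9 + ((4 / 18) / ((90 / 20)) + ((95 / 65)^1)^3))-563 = -556.61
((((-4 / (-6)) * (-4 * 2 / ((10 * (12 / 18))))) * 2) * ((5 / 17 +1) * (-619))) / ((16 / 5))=6809 / 17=400.53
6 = 6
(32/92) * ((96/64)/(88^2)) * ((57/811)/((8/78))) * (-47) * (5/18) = -174135/288897664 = -0.00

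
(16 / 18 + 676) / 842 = 3046 / 3789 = 0.80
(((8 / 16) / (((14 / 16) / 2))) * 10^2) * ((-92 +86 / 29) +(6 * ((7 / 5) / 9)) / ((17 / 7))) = -104890880 / 10353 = -10131.45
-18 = -18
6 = 6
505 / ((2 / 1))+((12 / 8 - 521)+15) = -252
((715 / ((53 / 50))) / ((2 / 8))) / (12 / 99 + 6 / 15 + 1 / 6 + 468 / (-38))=-896610000 / 3864071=-232.04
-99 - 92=-191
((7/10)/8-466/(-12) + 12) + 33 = 20141/240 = 83.92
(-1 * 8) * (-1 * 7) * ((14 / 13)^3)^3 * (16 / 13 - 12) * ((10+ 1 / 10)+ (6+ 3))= -3093867789623296 / 137858491849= -22442.34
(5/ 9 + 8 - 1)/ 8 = 17/ 18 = 0.94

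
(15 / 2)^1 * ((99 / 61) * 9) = 13365 / 122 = 109.55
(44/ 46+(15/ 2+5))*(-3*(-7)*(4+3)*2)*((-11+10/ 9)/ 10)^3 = -21382414739/ 5589000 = -3825.80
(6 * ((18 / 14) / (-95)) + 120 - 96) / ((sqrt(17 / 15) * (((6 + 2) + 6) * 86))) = 7953 * sqrt(255) / 6805610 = 0.02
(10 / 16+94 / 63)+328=166379 / 504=330.12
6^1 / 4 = 3 / 2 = 1.50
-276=-276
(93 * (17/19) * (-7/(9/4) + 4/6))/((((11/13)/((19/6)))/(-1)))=6851/9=761.22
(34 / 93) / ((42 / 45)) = 85 / 217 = 0.39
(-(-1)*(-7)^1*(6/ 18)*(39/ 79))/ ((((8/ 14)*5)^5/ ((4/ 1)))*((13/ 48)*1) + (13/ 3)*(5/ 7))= -352947/ 4898395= -0.07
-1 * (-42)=42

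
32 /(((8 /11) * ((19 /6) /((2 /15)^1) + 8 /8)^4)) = 1024 /8732691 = 0.00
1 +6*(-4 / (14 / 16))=-185 / 7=-26.43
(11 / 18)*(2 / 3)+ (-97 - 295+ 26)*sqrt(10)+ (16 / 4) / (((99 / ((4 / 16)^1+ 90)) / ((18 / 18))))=1204 / 297 - 366*sqrt(10)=-1153.34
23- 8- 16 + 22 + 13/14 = 307/14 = 21.93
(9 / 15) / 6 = 1 / 10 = 0.10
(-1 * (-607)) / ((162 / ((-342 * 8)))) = -92264 / 9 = -10251.56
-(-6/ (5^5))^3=216/ 30517578125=0.00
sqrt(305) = 17.46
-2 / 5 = -0.40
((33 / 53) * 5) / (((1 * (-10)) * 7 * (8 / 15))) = -495 / 5936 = -0.08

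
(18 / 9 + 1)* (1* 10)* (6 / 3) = 60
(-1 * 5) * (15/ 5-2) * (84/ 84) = -5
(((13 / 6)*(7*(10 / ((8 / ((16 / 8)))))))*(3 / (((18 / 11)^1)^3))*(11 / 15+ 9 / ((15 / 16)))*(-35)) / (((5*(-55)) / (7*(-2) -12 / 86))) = -45398353 / 94041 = -482.75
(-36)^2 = 1296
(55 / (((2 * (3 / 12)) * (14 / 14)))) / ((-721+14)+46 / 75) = -8250 / 52979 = -0.16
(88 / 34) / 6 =22 / 51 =0.43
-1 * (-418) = 418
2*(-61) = -122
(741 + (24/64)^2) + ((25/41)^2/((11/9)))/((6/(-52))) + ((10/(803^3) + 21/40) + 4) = 206952278913972231/278525092795840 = 743.03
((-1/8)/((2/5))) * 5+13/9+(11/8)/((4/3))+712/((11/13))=2668621/3168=842.37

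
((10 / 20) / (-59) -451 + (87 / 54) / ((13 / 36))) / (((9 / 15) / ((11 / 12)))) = -37675165 / 55224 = -682.22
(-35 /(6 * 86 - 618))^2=1225 /10404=0.12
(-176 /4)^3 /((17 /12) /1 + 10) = -7461.37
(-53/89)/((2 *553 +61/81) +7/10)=-42930/79836293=-0.00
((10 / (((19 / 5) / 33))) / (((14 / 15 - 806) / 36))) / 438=-0.01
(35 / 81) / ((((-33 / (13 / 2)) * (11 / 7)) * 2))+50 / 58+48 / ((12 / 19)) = 262064783 / 3410748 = 76.83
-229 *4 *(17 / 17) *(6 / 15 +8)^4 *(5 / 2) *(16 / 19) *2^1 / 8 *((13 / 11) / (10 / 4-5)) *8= 1185730430976 / 130625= 9077362.15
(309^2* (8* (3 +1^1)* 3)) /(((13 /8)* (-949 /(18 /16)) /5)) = -33434.22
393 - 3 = 390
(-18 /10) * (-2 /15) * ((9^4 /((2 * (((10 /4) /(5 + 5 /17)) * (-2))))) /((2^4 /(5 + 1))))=-531441 /1700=-312.61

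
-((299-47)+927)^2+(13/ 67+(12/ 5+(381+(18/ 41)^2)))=-782564614771/ 563135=-1389657.21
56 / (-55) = -56 / 55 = -1.02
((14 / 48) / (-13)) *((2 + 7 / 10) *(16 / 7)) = -0.14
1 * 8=8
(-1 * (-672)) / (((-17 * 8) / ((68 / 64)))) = -21 / 4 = -5.25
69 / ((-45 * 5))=-23 / 75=-0.31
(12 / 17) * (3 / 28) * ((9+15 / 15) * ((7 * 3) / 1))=270 / 17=15.88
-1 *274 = -274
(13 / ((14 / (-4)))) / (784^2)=-13 / 2151296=-0.00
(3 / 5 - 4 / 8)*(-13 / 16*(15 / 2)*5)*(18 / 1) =-1755 / 32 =-54.84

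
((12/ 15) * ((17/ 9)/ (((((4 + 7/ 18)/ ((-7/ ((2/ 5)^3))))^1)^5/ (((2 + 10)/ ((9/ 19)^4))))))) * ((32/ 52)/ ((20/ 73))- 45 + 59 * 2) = -666933448765535888671875/ 2560110923968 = -260509590628.14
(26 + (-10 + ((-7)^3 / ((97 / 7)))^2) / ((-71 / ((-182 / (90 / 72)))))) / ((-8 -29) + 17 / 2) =-443697124 / 10020585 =-44.28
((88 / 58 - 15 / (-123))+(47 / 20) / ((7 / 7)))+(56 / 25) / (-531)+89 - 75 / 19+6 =114005410651 / 1199582100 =95.04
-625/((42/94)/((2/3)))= -58750/63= -932.54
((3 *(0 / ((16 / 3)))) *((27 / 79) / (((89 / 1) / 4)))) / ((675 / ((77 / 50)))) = 0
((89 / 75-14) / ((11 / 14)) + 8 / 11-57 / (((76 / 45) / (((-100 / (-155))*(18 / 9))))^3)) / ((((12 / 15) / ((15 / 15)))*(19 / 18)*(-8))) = 545660060331 / 89908046360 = 6.07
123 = 123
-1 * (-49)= 49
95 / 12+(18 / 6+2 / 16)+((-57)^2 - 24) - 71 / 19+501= 1702387 / 456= 3733.30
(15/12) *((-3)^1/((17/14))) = -105/34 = -3.09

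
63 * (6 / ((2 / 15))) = 2835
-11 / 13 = -0.85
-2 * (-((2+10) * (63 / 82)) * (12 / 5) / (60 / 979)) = 740124 / 1025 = 722.07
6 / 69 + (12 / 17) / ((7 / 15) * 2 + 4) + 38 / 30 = 324793 / 217005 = 1.50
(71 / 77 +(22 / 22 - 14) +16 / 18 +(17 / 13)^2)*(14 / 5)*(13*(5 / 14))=-1110149 / 9009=-123.23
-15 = -15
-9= -9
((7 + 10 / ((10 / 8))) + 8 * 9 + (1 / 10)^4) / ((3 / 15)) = 870001 / 2000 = 435.00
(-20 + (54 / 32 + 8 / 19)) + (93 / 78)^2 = -846155 / 51376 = -16.47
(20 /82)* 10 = 100 /41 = 2.44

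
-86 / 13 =-6.62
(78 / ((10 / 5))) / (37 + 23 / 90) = 3510 / 3353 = 1.05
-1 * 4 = -4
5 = 5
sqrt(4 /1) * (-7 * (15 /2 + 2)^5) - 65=-17333733 /16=-1083358.31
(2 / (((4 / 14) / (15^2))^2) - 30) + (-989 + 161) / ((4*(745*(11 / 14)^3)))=2459714715159 / 1983190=1240281.93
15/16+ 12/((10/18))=1803/80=22.54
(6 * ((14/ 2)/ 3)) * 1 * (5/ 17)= 4.12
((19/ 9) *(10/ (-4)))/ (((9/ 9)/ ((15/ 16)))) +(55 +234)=27269/ 96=284.05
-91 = -91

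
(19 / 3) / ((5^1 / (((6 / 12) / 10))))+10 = 3019 / 300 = 10.06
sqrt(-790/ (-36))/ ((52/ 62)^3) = 29791 * sqrt(790)/ 105456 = 7.94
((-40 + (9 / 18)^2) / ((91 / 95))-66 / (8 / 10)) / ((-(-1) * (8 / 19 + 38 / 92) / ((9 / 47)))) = -2191555 / 76986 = -28.47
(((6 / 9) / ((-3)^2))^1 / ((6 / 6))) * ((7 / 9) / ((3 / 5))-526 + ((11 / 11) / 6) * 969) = -19613 / 729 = -26.90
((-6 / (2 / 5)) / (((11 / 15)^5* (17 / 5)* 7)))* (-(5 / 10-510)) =-1514.09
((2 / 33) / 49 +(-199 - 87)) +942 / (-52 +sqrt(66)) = -307.47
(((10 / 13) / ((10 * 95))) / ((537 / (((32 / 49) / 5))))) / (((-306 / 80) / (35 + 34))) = -5888 / 1657324305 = -0.00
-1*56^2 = -3136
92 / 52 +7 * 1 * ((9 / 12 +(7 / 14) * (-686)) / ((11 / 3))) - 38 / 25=-653.14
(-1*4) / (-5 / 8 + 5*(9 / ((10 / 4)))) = -32 / 139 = -0.23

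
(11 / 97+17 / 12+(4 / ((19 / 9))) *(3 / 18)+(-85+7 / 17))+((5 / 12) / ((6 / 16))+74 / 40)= -112483208 / 1409895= -79.78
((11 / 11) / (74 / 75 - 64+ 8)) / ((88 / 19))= -0.00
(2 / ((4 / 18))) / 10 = 9 / 10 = 0.90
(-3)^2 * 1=9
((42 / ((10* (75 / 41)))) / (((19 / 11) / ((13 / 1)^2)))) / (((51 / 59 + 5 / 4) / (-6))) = -755482728 / 1185125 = -637.47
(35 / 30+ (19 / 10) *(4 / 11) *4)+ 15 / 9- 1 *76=-23233 / 330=-70.40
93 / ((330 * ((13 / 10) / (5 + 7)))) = 372 / 143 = 2.60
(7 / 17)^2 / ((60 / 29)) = 1421 / 17340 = 0.08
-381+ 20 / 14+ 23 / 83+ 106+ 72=-116952 / 581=-201.29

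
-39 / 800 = -0.05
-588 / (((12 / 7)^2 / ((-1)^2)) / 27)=-21609 / 4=-5402.25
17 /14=1.21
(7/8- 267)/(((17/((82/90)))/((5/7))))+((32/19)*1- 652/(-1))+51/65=6817446877/10581480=644.28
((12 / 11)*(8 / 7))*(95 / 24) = 380 / 77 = 4.94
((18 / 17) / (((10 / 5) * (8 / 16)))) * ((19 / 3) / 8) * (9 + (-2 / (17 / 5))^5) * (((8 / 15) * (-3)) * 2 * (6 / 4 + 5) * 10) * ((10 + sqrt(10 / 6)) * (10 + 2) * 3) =-13528693919520 / 24137569 - 450956463984 * sqrt(15) / 24137569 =-632840.90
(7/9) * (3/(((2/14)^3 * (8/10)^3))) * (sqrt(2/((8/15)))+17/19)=5102125/3648+300125 * sqrt(15)/384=4425.64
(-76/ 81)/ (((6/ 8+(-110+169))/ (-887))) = 269648/ 19359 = 13.93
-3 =-3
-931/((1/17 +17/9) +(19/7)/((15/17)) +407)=-4985505/2206388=-2.26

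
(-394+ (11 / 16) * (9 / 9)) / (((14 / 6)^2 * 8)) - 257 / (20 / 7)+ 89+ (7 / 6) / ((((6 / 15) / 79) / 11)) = 2524.60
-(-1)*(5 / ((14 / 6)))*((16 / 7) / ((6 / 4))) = 160 / 49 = 3.27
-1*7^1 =-7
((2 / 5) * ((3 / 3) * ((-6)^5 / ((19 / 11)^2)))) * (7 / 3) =-4390848 / 1805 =-2432.60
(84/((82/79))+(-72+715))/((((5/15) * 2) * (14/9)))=801387/1148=698.07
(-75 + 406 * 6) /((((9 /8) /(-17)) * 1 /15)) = -535160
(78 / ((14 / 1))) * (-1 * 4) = -156 / 7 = -22.29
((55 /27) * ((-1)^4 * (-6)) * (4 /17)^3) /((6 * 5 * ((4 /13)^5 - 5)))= 261390272 /246126104091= 0.00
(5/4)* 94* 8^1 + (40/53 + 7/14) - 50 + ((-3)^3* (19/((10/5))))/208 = 19623195/22048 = 890.02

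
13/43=0.30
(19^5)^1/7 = 2476099/7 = 353728.43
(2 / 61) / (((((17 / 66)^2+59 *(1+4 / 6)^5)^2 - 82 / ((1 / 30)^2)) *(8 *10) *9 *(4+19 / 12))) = 2305430424 / 141898177905671534915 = 0.00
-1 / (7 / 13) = -13 / 7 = -1.86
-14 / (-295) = 14 / 295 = 0.05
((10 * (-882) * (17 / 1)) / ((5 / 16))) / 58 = -239904 / 29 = -8272.55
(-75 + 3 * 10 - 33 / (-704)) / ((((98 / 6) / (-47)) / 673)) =39001023 / 448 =87055.85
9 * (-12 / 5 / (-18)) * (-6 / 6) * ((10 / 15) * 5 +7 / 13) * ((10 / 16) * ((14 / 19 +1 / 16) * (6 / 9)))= -12231 / 7904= -1.55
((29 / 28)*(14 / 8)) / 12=29 / 192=0.15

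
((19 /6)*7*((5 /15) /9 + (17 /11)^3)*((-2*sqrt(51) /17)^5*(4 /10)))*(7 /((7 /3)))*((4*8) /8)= -2280909568*sqrt(51) /98088045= -166.06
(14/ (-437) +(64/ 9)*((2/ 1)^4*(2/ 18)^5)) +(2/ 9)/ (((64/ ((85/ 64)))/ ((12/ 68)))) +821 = 390475784126803/ 475626940416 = 820.97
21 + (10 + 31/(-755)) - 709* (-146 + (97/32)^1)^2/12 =-3734590563221/3092480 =-1207636.12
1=1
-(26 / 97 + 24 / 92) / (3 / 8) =-9440 / 6693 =-1.41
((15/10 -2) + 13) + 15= 55/2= 27.50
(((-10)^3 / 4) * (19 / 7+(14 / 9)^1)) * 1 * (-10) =672500 / 63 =10674.60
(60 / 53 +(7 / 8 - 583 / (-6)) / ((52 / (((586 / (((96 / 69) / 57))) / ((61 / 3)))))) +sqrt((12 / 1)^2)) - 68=3594069283 / 1655296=2171.25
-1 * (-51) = 51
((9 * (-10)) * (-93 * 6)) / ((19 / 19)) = 50220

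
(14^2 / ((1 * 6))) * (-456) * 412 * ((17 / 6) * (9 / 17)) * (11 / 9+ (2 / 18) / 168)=-101317804 / 9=-11257533.78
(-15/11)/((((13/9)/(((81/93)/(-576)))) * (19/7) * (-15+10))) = -567/5390528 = -0.00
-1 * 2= -2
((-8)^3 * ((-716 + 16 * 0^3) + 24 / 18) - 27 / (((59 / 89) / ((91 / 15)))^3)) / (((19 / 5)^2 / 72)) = 638101254746472 / 370709095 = 1721299.16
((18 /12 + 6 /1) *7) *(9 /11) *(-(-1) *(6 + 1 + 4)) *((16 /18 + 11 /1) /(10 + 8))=3745 /12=312.08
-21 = -21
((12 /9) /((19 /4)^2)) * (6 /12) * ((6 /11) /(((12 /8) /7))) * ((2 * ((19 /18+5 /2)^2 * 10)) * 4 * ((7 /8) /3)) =64225280 /2894859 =22.19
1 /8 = 0.12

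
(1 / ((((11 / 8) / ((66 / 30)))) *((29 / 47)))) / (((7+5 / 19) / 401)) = 1432372 / 10005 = 143.17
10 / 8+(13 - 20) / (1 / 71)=-1983 / 4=-495.75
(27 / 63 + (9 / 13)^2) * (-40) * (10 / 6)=-71600 / 1183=-60.52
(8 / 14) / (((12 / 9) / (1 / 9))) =1 / 21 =0.05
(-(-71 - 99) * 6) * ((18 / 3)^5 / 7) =7931520 / 7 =1133074.29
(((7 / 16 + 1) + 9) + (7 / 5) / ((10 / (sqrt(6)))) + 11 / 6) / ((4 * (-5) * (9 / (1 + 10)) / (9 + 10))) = -123101 / 8640 - 1463 * sqrt(6) / 9000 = -14.65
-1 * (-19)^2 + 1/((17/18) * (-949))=-5824031/16133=-361.00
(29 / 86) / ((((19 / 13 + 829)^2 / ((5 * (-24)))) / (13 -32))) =1396785 / 1252951372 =0.00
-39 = -39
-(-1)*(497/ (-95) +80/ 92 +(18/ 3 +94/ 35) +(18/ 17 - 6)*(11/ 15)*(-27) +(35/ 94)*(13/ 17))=2503869099/ 24441410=102.44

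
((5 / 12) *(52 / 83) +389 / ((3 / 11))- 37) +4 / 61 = 1389.66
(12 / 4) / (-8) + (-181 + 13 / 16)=-180.56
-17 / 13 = -1.31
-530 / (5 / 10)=-1060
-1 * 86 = -86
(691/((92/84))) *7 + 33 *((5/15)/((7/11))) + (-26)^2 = 822658/161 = 5109.68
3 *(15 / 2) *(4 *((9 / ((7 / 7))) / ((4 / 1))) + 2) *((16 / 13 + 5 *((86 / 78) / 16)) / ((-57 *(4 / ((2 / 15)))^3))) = -10813 / 42681600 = -0.00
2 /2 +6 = 7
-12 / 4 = -3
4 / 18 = 2 / 9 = 0.22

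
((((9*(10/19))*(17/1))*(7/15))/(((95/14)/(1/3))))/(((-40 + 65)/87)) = 289884/45125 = 6.42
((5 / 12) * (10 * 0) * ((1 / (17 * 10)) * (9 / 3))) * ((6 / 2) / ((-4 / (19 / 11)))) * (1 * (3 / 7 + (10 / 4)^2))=0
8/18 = 4/9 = 0.44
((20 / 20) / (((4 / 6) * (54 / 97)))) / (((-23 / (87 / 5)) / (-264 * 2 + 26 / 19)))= 1073.49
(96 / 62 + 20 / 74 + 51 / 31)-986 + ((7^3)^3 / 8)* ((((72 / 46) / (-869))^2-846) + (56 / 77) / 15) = -117313458215463154097461 / 27492225230580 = -4267150339.11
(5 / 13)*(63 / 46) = 315 / 598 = 0.53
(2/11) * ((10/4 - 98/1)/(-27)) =191/297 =0.64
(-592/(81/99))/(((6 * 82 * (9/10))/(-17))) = 276760/9963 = 27.78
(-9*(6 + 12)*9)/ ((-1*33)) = 486/ 11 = 44.18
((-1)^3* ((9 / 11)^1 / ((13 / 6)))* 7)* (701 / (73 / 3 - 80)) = 794934 / 23881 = 33.29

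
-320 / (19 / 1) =-16.84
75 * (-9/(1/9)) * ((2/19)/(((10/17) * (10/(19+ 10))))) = -119799/38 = -3152.61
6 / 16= 3 / 8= 0.38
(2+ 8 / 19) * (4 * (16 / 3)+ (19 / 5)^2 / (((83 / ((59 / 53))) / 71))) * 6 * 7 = 7454356028 / 2089525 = 3567.49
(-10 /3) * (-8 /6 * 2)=80 /9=8.89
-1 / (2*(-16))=1 / 32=0.03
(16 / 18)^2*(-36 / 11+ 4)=512 / 891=0.57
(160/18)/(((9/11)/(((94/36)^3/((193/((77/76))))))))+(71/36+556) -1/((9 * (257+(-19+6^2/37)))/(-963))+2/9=2143020301129069/3829163966172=559.66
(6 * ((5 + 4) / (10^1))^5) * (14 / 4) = 1240029 / 100000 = 12.40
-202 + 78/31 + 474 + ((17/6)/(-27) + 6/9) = 1381441/5022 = 275.08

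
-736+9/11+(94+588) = -53.18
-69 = -69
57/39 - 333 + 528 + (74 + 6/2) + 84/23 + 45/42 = 1164483/4186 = 278.19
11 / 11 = 1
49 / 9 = 5.44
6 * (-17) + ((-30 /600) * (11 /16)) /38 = -1240331 /12160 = -102.00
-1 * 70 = -70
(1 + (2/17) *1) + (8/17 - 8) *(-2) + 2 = 309/17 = 18.18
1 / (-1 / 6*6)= -1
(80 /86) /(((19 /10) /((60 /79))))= 24000 /64543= 0.37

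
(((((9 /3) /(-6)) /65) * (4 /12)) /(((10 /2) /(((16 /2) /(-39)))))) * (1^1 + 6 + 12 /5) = 188 /190125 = 0.00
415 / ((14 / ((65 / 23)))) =26975 / 322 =83.77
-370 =-370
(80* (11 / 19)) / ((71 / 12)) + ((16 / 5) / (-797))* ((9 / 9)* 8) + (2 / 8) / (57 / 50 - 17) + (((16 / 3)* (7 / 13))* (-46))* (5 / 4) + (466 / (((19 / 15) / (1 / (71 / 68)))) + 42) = 6062006477989 / 25577889870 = 237.00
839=839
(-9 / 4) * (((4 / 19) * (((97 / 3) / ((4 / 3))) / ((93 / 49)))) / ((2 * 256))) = -14259 / 1206272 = -0.01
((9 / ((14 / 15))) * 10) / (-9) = -75 / 7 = -10.71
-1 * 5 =-5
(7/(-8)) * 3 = -21/8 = -2.62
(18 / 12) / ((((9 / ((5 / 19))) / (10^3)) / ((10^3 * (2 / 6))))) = 2500000 / 171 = 14619.88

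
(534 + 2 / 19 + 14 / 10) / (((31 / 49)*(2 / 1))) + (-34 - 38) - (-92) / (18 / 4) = 19702033 / 53010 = 371.67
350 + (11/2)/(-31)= 21689/62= 349.82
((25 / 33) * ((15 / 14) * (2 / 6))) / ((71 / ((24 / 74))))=0.00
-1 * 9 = -9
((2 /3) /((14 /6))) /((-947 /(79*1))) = -0.02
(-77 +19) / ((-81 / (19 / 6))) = 551 / 243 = 2.27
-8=-8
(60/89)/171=20/5073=0.00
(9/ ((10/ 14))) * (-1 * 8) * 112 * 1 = -11289.60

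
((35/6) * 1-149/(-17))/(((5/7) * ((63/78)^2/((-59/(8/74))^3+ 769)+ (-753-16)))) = -2617824662527711/98501837705276910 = -0.03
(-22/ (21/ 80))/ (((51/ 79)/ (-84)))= 556160/ 51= 10905.10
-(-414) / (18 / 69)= 1587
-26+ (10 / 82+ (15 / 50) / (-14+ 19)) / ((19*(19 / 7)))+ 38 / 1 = 8883211 / 740050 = 12.00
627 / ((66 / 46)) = 437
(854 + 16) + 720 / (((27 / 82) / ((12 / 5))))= 6118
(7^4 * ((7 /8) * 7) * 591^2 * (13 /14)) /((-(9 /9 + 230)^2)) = -173049331 /1936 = -89384.99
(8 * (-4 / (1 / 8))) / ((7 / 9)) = -2304 / 7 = -329.14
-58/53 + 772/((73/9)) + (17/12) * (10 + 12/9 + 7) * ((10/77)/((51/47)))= 142141855/1462482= 97.19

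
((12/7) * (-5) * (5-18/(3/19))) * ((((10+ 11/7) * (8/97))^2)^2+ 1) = 2543263250746380/1487911625767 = 1709.28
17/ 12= 1.42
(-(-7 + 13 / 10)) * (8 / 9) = 5.07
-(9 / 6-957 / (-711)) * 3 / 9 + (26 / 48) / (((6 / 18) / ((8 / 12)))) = 383 / 2844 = 0.13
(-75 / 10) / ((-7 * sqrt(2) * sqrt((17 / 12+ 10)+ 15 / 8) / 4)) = 60 * sqrt(957) / 2233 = 0.83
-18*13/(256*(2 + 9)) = -0.08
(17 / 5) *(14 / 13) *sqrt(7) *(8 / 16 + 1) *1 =357 *sqrt(7) / 65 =14.53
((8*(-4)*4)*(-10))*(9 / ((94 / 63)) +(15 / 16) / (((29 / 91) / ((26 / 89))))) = 8820.89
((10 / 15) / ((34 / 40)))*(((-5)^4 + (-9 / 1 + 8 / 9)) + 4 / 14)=484.06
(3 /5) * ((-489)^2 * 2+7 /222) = 106169731 /370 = 286945.22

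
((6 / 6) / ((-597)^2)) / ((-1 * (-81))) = 1 / 28869129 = 0.00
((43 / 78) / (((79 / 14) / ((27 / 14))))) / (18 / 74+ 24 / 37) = 4773 / 22594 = 0.21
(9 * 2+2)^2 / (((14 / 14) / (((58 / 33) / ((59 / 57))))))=440800 / 649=679.20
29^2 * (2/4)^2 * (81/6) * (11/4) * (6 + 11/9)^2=39085475/96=407140.36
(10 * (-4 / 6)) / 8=-5 / 6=-0.83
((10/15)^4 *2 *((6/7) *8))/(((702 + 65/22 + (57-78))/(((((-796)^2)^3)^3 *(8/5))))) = 1483261923092729126894953562521122944546817931796631519232/14219415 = 104312443450924607439543300000000000000000000000000.00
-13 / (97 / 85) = -1105 / 97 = -11.39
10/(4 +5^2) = 10/29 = 0.34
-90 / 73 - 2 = -236 / 73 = -3.23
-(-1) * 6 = 6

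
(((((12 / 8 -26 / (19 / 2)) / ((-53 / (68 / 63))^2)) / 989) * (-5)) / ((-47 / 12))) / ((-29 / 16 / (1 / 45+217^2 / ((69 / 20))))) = 2090302948864 / 419208248396511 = 0.00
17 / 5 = 3.40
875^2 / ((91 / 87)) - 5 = 9515560 / 13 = 731966.15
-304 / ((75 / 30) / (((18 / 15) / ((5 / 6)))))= -21888 / 125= -175.10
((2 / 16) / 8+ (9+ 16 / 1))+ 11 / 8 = 1689 / 64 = 26.39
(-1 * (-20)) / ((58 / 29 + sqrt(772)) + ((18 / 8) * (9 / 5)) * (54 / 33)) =0.55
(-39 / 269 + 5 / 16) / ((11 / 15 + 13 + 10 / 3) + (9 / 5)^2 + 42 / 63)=54075 / 6770192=0.01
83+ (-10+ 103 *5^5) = 321948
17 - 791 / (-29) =1284 / 29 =44.28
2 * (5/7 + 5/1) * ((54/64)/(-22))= -135/308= -0.44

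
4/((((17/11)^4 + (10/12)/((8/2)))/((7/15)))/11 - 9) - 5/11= -750735459/778592749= -0.96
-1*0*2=0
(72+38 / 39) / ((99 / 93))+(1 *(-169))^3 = -6212014957 / 1287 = -4826740.45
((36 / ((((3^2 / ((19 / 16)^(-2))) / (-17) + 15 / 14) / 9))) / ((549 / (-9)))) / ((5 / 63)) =-207277056 / 1006195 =-206.00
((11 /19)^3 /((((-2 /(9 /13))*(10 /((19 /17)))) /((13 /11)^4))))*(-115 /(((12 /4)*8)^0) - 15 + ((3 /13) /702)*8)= 1285219 /675070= 1.90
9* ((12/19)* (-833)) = -89964/19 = -4734.95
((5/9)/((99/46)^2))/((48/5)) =13225/1058508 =0.01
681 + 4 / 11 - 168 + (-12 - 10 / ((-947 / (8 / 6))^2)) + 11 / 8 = 357081528641 / 710272728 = 502.74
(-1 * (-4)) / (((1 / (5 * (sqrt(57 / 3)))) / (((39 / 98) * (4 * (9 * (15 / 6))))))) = 35100 * sqrt(19) / 49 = 3122.39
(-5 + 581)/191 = 576/191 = 3.02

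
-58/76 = -29/38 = -0.76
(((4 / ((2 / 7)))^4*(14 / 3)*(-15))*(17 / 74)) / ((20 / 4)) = -4571504 / 37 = -123554.16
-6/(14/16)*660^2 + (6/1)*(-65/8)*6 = -41821695/14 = -2987263.93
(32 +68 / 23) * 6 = 4824 / 23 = 209.74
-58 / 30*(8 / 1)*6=-464 / 5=-92.80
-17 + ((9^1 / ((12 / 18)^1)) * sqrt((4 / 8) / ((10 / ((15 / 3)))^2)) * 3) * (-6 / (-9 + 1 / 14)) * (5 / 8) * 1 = -17 + 1701 * sqrt(2) / 400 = -10.99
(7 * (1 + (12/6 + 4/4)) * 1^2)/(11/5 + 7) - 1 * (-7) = 231/23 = 10.04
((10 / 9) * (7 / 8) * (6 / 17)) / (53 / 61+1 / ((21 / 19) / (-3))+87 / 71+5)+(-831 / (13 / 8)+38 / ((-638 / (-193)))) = -28073223506087 / 56167681284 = -499.81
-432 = -432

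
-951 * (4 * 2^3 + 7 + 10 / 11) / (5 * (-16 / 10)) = 417489 / 88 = 4744.19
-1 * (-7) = 7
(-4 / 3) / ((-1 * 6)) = 2 / 9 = 0.22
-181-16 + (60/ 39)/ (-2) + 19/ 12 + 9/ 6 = -194.69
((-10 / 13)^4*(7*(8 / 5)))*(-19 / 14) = -152000 / 28561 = -5.32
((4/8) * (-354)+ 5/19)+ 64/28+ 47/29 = -666607/3857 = -172.83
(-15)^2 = 225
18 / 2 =9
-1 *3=-3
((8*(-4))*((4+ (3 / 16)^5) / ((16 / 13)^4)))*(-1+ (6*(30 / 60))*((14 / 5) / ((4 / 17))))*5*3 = -124712275598547 / 4294967296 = -29036.84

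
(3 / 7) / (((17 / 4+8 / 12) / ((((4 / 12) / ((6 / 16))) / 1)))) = 32 / 413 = 0.08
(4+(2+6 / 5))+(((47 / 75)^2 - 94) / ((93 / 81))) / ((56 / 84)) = -4459869 / 38750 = -115.09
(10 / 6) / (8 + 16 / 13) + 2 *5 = 733 / 72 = 10.18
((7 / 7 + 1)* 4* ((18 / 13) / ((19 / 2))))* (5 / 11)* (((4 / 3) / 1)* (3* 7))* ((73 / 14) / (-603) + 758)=2047668160 / 182039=11248.51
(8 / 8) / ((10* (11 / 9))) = 9 / 110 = 0.08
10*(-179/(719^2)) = -1790/516961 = -0.00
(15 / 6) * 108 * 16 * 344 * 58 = 86192640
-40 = -40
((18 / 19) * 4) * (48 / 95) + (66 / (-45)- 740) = -4004674 / 5415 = -739.55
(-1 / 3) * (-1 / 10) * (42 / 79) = 7 / 395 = 0.02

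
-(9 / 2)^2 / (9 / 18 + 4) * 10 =-45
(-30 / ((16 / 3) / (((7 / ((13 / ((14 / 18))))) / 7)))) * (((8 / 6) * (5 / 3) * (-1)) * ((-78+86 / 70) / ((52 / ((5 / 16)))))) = -67175 / 194688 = -0.35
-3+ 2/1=-1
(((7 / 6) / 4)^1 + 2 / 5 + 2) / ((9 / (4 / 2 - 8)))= -323 / 180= -1.79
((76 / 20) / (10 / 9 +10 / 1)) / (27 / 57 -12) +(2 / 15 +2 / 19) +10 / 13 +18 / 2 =9.98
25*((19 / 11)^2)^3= 1176147025 / 1771561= 663.90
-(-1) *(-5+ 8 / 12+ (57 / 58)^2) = -33985 / 10092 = -3.37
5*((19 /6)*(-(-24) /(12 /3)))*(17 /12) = 1615 /12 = 134.58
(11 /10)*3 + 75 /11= 1113 /110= 10.12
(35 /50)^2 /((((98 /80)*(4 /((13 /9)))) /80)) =104 /9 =11.56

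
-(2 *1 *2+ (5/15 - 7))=8/3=2.67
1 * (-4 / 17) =-0.24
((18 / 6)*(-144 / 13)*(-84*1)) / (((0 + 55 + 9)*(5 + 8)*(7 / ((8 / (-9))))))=-72 / 169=-0.43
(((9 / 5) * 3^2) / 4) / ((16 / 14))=3.54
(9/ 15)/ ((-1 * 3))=-1/ 5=-0.20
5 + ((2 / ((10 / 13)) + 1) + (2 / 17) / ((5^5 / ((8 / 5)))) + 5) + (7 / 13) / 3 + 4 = 184184999 / 10359375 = 17.78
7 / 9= 0.78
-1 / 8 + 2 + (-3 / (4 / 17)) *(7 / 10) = -141 / 20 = -7.05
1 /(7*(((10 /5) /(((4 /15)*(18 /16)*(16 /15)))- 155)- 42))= -4 /5341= -0.00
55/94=0.59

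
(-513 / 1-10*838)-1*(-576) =-8317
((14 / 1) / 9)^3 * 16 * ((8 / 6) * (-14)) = -2458624 / 2187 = -1124.20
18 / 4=9 / 2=4.50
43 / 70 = 0.61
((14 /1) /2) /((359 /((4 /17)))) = 28 /6103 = 0.00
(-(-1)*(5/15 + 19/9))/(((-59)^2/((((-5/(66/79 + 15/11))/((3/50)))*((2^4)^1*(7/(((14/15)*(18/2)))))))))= -191180000/538827471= -0.35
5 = 5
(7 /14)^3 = 1 /8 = 0.12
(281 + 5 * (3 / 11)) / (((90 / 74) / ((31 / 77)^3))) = 3423641302 / 225983835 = 15.15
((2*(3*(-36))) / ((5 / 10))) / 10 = -216 / 5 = -43.20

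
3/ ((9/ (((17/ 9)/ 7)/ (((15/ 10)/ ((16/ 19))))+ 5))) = 18499/ 10773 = 1.72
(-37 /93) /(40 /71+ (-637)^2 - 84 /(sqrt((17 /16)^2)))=-44659 /45539164827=-0.00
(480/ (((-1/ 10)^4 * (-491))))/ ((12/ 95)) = -38000000/ 491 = -77393.08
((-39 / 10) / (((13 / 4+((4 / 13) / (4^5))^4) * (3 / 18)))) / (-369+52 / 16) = 57408886520414208 / 2916291700672437395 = 0.02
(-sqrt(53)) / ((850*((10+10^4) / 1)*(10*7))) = -0.00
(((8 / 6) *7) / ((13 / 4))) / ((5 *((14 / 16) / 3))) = 128 / 65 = 1.97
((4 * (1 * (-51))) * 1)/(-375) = 68/125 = 0.54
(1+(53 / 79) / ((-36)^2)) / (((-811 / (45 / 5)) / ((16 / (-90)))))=102437 / 51895890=0.00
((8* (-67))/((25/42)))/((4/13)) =-2926.56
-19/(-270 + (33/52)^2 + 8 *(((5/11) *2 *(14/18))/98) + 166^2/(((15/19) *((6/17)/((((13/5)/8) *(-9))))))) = 890089200/13563959207423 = 0.00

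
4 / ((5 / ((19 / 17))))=76 / 85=0.89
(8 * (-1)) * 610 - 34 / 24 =-58577 / 12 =-4881.42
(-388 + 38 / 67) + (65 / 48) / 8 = -387.26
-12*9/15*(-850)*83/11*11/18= 28220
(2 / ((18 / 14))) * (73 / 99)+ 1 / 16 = 17243 / 14256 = 1.21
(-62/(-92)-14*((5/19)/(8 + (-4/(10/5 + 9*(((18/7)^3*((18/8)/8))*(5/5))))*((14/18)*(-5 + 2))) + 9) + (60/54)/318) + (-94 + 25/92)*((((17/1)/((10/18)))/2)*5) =-6941638999674221/951432942456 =-7295.98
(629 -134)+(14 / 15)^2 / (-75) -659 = -2767696 / 16875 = -164.01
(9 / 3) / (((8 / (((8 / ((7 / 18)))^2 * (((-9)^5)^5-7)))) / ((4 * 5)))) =-2278520307057896216439800000.00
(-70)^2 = 4900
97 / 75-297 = -22178 / 75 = -295.71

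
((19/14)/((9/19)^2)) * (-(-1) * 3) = 6859/378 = 18.15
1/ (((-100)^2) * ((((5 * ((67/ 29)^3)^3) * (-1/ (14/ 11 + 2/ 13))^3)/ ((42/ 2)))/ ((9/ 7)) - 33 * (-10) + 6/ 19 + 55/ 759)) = 90823388714200559541924/ 191424044229520352235347906875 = 0.00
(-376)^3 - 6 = -53157382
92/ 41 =2.24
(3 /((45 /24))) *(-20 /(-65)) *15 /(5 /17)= 1632 /65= 25.11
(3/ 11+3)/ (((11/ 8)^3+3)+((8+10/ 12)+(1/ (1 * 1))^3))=55296/ 260755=0.21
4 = 4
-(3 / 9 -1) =2 / 3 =0.67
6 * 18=108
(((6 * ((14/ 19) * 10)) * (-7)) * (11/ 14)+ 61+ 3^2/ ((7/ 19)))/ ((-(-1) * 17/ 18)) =-22212/ 133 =-167.01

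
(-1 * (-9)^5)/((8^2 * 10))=59049/640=92.26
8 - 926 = -918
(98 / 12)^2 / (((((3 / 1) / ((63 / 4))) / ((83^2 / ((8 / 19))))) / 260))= 142992527405 / 96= 1489505493.80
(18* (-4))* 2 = -144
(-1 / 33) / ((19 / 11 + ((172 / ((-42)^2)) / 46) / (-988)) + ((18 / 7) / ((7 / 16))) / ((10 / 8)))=-33404280 / 7087295099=-0.00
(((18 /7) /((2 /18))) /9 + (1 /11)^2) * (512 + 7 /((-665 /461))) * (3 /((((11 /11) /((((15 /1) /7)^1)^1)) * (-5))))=-9973053 /5929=-1682.08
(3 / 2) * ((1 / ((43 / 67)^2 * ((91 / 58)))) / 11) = 390543 / 1850849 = 0.21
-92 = -92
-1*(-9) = 9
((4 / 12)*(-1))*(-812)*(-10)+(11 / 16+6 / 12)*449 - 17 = -105143 / 48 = -2190.48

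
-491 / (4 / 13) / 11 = -6383 / 44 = -145.07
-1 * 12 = -12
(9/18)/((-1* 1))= -1/2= -0.50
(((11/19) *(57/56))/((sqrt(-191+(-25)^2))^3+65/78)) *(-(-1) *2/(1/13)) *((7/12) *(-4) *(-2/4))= -2145/11771496476+279279 *sqrt(434)/2942874119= 0.00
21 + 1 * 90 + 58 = 169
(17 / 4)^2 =289 / 16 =18.06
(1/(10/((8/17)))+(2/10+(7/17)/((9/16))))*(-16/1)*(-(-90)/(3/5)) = -2349.80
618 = 618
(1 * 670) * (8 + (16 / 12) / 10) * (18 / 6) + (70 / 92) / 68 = 51136579 / 3128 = 16348.01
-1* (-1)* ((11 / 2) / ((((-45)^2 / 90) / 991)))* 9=10901 / 5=2180.20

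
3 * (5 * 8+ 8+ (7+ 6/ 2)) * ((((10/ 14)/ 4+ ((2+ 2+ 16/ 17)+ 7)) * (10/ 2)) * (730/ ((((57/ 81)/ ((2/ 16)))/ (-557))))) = -13775317571025/ 18088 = -761572178.85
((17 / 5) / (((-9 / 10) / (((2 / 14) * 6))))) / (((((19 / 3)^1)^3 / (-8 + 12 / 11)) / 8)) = 19584 / 27797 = 0.70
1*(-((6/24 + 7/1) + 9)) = -65/4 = -16.25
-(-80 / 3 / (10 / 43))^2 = -118336 / 9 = -13148.44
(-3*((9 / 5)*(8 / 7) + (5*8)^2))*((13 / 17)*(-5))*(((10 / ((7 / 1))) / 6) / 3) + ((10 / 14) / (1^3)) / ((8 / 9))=29173505 / 19992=1459.26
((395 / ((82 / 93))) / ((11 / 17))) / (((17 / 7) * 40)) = 51429 / 7216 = 7.13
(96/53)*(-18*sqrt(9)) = -5184/53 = -97.81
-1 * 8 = -8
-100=-100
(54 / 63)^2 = 36 / 49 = 0.73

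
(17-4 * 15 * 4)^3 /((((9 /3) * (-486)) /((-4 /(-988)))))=11089567 /360126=30.79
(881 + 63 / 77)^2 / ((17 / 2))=188180000 / 2057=91482.74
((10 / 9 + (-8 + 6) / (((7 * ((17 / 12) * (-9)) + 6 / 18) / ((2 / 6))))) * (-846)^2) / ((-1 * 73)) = -10967.21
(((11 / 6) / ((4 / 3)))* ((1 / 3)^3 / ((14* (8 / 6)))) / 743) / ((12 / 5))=0.00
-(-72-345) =417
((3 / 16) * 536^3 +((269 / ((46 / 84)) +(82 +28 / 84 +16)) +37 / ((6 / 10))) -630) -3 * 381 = 664058903 / 23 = 28872126.22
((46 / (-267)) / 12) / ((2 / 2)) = -23 / 1602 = -0.01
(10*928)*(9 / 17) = 83520 / 17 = 4912.94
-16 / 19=-0.84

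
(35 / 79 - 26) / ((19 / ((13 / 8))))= -2.19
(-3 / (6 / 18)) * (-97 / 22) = 873 / 22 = 39.68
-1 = -1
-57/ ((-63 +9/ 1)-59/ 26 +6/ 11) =16302/ 15937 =1.02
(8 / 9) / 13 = 8 / 117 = 0.07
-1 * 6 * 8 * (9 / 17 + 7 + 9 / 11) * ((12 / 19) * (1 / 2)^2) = -224784 / 3553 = -63.27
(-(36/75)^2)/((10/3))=-216/3125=-0.07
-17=-17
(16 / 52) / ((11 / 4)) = 16 / 143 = 0.11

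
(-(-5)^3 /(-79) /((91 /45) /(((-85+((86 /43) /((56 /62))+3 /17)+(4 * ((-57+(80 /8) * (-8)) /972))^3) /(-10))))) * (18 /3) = -35340730317625 /909285985062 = -38.87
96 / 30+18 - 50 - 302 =-1654 / 5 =-330.80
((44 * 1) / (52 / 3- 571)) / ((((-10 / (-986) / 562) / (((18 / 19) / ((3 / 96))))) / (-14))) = 26811122688 / 14345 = 1869022.15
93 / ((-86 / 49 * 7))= -651 / 86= -7.57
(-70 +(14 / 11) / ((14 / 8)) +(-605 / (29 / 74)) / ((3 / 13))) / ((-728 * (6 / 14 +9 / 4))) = 3234202 / 933075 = 3.47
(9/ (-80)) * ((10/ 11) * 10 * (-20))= 225/ 11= 20.45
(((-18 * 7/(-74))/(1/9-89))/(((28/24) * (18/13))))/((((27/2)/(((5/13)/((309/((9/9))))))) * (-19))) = 1/17378160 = 0.00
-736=-736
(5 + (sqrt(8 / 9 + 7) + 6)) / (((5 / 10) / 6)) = 4 * sqrt(71) + 132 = 165.70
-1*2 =-2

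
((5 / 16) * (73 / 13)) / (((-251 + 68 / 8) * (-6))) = 73 / 60528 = 0.00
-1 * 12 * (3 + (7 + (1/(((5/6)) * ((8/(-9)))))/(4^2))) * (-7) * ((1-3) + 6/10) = -466431/400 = -1166.08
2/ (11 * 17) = 2/ 187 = 0.01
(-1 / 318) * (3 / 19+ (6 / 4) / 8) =-35 / 32224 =-0.00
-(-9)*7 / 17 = 63 / 17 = 3.71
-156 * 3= -468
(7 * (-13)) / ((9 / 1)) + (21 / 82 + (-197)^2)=28633769 / 738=38799.14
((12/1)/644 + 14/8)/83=1139/53452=0.02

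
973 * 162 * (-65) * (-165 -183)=3565500120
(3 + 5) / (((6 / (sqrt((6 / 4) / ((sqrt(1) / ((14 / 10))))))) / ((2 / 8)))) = sqrt(210) / 30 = 0.48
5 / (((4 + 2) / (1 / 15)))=1 / 18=0.06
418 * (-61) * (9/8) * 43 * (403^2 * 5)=-4006518779835/4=-1001629694958.75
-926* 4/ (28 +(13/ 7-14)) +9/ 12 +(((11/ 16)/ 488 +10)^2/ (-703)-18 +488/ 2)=-897179333483/ 128574898176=-6.98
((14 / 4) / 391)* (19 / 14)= 19 / 1564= 0.01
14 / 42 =1 / 3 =0.33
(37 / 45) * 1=37 / 45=0.82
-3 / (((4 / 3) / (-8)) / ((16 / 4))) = 72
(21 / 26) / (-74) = -0.01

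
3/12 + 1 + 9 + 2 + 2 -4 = 41/4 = 10.25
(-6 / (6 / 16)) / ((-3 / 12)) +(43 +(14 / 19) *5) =2103 / 19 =110.68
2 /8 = 1 /4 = 0.25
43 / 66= 0.65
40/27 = 1.48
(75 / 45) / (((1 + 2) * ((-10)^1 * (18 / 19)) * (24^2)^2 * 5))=-19 / 537477120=-0.00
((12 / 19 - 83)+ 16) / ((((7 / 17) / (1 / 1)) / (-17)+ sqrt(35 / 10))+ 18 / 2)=-6.12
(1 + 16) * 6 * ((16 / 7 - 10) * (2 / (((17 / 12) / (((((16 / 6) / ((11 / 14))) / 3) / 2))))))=-6912 / 11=-628.36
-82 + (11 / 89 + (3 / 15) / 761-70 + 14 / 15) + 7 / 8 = -1219673111 / 8127480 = -150.07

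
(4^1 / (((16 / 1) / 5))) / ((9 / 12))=5 / 3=1.67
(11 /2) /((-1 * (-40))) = 0.14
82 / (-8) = -41 / 4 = -10.25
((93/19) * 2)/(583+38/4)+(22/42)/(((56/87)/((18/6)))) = 7230893/2941960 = 2.46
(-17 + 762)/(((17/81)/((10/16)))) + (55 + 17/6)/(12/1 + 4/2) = 6348023/2856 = 2222.70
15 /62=0.24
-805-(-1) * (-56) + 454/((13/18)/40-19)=-12094167/13667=-884.92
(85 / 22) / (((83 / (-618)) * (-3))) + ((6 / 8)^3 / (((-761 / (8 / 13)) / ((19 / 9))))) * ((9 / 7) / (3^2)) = 4850287999 / 505809304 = 9.59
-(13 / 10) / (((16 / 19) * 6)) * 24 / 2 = -3.09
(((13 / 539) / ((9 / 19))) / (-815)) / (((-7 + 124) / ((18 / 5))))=-38 / 19767825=-0.00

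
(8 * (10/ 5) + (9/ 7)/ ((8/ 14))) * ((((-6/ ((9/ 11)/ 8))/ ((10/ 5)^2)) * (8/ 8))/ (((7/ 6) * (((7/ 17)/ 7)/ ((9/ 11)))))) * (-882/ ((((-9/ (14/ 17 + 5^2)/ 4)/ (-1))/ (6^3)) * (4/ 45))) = 78497203680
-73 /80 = -0.91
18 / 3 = 6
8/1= 8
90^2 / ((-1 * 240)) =-135 / 4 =-33.75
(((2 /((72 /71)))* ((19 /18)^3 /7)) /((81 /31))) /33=15096659 /3928411872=0.00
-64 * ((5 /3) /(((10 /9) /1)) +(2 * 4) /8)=-160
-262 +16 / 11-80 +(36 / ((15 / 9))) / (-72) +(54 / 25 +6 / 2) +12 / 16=-368429 / 1100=-334.94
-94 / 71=-1.32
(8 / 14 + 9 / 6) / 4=29 / 56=0.52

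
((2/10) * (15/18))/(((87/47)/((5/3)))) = 235/1566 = 0.15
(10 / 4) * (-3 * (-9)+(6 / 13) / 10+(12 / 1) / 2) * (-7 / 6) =-1253 / 13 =-96.38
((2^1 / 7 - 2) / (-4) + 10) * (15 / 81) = 365 / 189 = 1.93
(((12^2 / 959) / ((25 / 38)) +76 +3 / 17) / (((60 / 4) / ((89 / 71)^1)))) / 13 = 2771517761 / 5642875875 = 0.49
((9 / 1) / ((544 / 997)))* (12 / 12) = 8973 / 544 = 16.49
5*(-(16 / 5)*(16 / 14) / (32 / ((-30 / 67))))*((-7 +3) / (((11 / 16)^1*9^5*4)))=-640 / 101544597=-0.00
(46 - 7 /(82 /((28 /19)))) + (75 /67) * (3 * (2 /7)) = 17110734 /365351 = 46.83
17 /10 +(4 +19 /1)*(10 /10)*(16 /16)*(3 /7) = 809 /70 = 11.56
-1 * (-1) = 1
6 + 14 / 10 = 37 / 5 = 7.40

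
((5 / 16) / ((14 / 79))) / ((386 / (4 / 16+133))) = 210535 / 345856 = 0.61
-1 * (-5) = 5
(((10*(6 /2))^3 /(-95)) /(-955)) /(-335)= -0.00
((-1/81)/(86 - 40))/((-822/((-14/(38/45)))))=-35/6465852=-0.00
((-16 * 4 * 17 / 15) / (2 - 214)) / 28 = 68 / 5565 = 0.01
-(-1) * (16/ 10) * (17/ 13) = 2.09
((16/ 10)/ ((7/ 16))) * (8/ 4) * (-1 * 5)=-256/ 7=-36.57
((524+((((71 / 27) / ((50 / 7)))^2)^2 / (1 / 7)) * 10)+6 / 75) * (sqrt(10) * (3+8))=1919506530398237 * sqrt(10) / 332150625000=18274.88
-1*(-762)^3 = 442450728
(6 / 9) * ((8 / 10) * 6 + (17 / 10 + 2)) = 17 / 3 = 5.67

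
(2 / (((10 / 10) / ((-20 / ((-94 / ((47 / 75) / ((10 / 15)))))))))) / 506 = 1 / 1265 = 0.00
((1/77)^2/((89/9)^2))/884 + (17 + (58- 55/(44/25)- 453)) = -409.25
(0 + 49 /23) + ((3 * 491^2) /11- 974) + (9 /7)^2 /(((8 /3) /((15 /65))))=83517030213 /1289288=64777.64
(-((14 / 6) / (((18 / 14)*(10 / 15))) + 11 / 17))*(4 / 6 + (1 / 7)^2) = -104131 / 44982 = -2.31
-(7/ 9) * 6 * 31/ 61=-434/ 183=-2.37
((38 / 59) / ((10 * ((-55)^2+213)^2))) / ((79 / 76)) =361 / 61086157105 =0.00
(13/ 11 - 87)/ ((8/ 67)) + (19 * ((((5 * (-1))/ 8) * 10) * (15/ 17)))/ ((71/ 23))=-39972793/ 53108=-752.67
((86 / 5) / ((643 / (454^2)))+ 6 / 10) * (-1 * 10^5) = -354558100000 / 643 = -551412286.16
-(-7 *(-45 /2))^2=-99225 /4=-24806.25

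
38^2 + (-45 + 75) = 1474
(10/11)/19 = 10/209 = 0.05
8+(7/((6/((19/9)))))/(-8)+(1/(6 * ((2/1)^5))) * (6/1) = 6673/864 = 7.72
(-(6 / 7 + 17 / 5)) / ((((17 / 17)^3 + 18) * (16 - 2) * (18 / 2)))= -0.00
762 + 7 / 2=1531 / 2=765.50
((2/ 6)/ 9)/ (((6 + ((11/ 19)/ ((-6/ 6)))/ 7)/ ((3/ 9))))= 0.00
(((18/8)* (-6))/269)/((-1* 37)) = 27/19906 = 0.00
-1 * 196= -196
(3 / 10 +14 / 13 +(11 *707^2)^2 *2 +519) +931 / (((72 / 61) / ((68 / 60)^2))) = 12733605417180480367 / 210600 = 60463463519375.50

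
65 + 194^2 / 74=21223 / 37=573.59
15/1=15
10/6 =1.67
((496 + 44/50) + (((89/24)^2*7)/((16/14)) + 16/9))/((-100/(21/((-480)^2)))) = -156680069/294912000000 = -0.00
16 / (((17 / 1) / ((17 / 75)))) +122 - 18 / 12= 18107 / 150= 120.71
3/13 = 0.23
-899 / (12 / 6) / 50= -899 / 100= -8.99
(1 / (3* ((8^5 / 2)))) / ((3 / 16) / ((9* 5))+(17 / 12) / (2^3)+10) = 5 / 2502144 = 0.00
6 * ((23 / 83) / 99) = 46 / 2739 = 0.02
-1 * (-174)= 174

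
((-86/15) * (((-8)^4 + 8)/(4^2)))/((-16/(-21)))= -154413/80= -1930.16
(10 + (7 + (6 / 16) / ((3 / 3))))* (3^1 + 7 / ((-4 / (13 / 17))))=15707 / 544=28.87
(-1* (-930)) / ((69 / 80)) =24800 / 23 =1078.26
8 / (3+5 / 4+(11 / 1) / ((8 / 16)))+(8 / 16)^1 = 0.80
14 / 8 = 7 / 4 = 1.75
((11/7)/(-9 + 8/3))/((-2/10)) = 165/133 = 1.24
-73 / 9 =-8.11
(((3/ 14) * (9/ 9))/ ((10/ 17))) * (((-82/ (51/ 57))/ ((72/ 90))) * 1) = -2337/ 56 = -41.73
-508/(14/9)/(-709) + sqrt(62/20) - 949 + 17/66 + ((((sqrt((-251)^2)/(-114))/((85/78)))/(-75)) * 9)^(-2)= -9743595968282315/10462696149906 + sqrt(310)/10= -929.51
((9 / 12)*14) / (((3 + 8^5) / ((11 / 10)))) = 231 / 655420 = 0.00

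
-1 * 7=-7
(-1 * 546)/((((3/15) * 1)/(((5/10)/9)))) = -455/3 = -151.67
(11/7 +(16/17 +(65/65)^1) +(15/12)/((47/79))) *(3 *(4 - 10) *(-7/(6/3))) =1130301/3196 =353.66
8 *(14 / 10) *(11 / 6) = 308 / 15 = 20.53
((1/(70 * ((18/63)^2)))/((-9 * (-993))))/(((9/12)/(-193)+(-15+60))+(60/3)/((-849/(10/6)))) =54619/125398790610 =0.00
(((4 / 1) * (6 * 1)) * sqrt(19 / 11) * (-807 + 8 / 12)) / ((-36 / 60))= 96760 * sqrt(209) / 33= 42389.18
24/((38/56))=672/19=35.37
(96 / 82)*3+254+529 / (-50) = 506211 / 2050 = 246.93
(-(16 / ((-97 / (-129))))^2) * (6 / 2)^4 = -345067776 / 9409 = -36674.22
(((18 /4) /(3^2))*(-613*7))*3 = -12873 /2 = -6436.50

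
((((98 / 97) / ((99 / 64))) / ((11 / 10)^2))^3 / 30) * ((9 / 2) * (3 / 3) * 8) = 98691134259200000 / 522944551896094449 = 0.19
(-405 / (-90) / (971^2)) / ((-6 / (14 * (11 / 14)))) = -0.00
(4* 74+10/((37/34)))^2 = 127509264/1369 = 93140.44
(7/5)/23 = 7/115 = 0.06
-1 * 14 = -14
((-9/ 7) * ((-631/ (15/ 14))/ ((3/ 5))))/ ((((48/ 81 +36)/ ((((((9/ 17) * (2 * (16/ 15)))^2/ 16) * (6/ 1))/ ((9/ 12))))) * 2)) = 19626624/ 1784575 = 11.00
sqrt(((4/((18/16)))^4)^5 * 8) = 2251799813685248 * sqrt(2)/3486784401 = 913313.09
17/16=1.06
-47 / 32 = -1.47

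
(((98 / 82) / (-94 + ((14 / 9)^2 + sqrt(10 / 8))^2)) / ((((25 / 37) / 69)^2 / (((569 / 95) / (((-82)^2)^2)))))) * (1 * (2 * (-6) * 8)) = 0.00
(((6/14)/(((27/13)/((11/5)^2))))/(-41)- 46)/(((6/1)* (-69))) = 2972023/26734050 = 0.11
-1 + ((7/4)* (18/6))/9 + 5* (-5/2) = -155/12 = -12.92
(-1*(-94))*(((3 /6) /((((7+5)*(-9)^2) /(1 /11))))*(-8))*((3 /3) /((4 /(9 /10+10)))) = -5123 /53460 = -0.10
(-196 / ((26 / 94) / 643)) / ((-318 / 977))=1399874.15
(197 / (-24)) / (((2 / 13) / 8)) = -2561 / 6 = -426.83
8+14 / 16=71 / 8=8.88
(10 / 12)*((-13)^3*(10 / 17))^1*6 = -109850 / 17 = -6461.76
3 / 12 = 1 / 4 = 0.25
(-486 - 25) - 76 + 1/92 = -54003/92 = -586.99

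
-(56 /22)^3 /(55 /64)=-1404928 /73205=-19.19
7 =7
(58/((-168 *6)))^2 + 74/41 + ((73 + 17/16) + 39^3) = 618577146389/10414656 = 59394.87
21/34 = 0.62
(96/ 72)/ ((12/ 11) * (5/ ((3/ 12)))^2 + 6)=22/ 7299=0.00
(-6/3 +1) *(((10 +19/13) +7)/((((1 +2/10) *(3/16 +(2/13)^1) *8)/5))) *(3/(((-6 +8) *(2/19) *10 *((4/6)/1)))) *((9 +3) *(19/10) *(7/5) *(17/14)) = -165699/71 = -2333.79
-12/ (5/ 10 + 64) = -0.19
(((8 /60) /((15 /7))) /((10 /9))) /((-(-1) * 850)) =7 /106250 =0.00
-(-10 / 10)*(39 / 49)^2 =1521 / 2401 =0.63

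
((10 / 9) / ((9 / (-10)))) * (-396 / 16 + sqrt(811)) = 275 / 9-100 * sqrt(811) / 81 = -4.60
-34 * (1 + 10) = -374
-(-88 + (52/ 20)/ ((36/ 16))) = 3908/ 45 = 86.84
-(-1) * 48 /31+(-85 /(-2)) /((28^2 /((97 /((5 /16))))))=55823 /3038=18.37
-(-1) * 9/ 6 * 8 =12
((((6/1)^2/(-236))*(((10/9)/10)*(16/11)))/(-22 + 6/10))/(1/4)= 320/69443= 0.00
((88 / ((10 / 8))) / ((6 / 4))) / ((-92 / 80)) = -2816 / 69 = -40.81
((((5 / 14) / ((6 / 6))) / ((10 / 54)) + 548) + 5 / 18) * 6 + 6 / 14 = 9905 / 3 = 3301.67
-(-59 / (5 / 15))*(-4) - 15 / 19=-13467 / 19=-708.79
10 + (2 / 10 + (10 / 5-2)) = 51 / 5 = 10.20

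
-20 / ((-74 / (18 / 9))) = 20 / 37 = 0.54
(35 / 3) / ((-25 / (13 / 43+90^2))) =-2438191 / 645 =-3780.14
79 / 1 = 79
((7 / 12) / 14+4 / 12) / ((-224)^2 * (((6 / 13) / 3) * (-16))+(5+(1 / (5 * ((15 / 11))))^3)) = -16453125 / 5418788486576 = -0.00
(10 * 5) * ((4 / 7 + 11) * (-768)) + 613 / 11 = -34210109 / 77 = -444287.13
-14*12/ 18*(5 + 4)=-84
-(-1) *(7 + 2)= 9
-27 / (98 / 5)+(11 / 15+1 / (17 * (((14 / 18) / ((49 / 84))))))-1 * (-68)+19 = 4318267 / 49980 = 86.40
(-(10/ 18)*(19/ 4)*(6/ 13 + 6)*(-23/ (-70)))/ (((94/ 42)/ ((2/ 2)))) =-3059/ 1222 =-2.50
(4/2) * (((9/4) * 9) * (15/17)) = 1215/34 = 35.74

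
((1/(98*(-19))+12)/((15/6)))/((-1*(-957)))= 22343/4454835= 0.01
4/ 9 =0.44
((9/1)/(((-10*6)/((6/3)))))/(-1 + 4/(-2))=1/10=0.10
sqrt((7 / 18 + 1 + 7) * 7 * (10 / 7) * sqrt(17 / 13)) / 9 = 13^(3 / 4) * 17^(1 / 4) * sqrt(755) / 351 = 1.09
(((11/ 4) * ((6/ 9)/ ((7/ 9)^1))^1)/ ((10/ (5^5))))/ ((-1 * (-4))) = 20625/ 112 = 184.15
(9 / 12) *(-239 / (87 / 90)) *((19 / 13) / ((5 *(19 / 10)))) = -10755 / 377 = -28.53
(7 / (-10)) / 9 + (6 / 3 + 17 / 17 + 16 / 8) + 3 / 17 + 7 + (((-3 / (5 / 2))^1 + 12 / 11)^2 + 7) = 17689721 / 925650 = 19.11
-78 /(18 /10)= -130 /3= -43.33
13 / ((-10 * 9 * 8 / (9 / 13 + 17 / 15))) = -89 / 2700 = -0.03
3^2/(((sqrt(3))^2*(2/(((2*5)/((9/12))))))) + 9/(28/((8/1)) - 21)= 682/35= 19.49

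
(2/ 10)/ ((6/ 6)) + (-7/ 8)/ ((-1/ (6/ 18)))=59/ 120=0.49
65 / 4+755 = 3085 / 4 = 771.25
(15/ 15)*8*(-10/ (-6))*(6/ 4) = 20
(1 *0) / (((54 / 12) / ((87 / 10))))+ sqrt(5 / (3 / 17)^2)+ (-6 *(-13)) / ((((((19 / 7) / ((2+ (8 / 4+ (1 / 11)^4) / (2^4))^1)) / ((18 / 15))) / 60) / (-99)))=-435265.15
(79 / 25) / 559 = 0.01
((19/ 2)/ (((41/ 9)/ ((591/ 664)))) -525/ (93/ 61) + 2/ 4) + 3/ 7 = -341.57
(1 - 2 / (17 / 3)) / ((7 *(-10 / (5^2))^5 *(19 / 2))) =-34375 / 36176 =-0.95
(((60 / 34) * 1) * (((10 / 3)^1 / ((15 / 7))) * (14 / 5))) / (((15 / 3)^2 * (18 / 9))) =196 / 1275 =0.15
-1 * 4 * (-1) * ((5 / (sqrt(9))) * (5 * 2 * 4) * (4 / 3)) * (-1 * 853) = -2729600 / 9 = -303288.89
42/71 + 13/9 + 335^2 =71713076/639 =112227.04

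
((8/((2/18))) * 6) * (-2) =-864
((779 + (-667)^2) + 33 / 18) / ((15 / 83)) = 221943577 / 90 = 2466039.74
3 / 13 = 0.23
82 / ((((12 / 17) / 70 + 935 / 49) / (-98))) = -33469940 / 79517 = -420.92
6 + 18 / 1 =24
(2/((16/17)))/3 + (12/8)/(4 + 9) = 257/312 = 0.82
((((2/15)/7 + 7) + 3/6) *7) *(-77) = -121583/30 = -4052.77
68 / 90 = 34 / 45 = 0.76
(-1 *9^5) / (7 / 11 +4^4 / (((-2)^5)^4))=-295612416 / 3187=-92755.70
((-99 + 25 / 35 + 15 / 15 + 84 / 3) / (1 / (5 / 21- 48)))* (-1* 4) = -1945820 / 147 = -13236.87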